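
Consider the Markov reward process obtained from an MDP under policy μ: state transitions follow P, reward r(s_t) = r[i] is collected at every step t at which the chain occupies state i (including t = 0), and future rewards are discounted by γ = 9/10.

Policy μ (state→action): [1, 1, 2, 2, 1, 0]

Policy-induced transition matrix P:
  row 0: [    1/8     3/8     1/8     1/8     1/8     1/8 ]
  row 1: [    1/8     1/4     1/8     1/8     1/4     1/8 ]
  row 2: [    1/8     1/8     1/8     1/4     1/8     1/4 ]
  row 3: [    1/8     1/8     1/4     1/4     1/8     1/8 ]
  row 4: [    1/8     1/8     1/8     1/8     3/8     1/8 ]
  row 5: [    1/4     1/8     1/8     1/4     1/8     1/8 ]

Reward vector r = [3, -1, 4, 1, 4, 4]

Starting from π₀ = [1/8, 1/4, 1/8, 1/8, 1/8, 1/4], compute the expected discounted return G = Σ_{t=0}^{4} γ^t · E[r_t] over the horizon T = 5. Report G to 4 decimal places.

G = 9.5810

t=0: π = [0.1250, 0.2500, 0.1250, 0.1250, 0.1250, 0.2500], E[r] = 2.2500, γ^t·E[r] = 2.250000, running G = 2.250000
t=1: π = [0.1563, 0.1875, 0.1406, 0.1875, 0.1875, 0.1406], E[r] = 2.3438, γ^t·E[r] = 2.109375, running G = 4.359375
t=2: π = [0.1426, 0.1875, 0.1484, 0.1836, 0.1953, 0.1426], E[r] = 2.3691, γ^t·E[r] = 1.919004, running G = 6.278379
t=3: π = [0.1428, 0.1841, 0.1479, 0.1843, 0.1973, 0.1436], E[r] = 2.3838, γ^t·E[r] = 1.737782, running G = 8.016161
t=4: π = [0.1429, 0.1837, 0.1480, 0.1845, 0.1973, 0.1435], E[r] = 2.3850, γ^t·E[r] = 1.564825, running G = 9.580986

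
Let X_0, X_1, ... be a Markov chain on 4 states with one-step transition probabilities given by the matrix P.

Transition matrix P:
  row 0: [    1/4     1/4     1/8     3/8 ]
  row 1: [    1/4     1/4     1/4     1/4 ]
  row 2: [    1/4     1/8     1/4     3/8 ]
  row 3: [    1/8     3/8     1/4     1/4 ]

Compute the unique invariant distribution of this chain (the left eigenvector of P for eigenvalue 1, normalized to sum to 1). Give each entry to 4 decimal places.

Balance equations π_j = Σ_i π_i·P[i][j]:
  π_0 = 1/4·π_0 + 1/4·π_1 + 1/4·π_2 + 1/8·π_3
  π_1 = 1/4·π_0 + 1/4·π_1 + 1/8·π_2 + 3/8·π_3
  π_2 = 1/8·π_0 + 1/4·π_1 + 1/4·π_2 + 1/4·π_3
  normalize: π_0 + π_1 + π_2 + π_3 = 1
Solving the linear system gives exactly π = [110/519, 45/173, 116/519, 158/519].

π = [0.2119, 0.2601, 0.2235, 0.3044]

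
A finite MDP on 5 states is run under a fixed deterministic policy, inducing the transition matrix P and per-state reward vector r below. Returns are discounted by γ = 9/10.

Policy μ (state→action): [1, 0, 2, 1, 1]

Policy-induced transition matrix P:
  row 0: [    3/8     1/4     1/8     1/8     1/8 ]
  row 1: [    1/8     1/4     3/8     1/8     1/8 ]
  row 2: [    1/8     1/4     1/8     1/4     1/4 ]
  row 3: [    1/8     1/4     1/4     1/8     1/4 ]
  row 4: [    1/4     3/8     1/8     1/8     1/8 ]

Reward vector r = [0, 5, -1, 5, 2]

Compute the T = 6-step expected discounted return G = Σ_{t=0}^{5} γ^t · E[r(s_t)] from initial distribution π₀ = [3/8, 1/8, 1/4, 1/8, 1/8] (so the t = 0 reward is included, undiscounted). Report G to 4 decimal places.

G = 9.5214

t=0: π = [0.3750, 0.1250, 0.2500, 0.1250, 0.1250], E[r] = 1.2500, γ^t·E[r] = 1.250000, running G = 1.250000
t=1: π = [0.2344, 0.2656, 0.1719, 0.1563, 0.1719], E[r] = 2.2813, γ^t·E[r] = 2.053125, running G = 3.303125
t=2: π = [0.2051, 0.2715, 0.2109, 0.1465, 0.1660], E[r] = 2.2109, γ^t·E[r] = 1.790859, running G = 5.093984
t=3: π = [0.1970, 0.2708, 0.2112, 0.1514, 0.1697], E[r] = 2.2388, γ^t·E[r] = 1.632063, running G = 6.726047
t=4: π = [0.1955, 0.2712, 0.2116, 0.1514, 0.1703], E[r] = 2.2421, γ^t·E[r] = 1.471019, running G = 8.197066
t=5: π = [0.1952, 0.2713, 0.2117, 0.1515, 0.1704], E[r] = 2.2427, γ^t·E[r] = 1.324309, running G = 9.521376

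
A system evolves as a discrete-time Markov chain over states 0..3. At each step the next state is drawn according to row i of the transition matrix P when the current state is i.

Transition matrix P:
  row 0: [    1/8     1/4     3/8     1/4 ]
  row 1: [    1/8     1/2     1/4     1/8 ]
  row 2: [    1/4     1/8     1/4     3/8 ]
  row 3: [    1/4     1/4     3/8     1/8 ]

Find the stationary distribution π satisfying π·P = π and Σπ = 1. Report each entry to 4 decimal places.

Balance equations π_j = Σ_i π_i·P[i][j]:
  π_0 = 1/8·π_0 + 1/8·π_1 + 1/4·π_2 + 1/4·π_3
  π_1 = 1/4·π_0 + 1/2·π_1 + 1/8·π_2 + 1/4·π_3
  π_2 = 3/8·π_0 + 1/4·π_1 + 1/4·π_2 + 3/8·π_3
  normalize: π_0 + π_1 + π_2 + π_3 = 1
Solving the linear system gives exactly π = [91/477, 15/53, 16/53, 107/477].

π = [0.1908, 0.2830, 0.3019, 0.2243]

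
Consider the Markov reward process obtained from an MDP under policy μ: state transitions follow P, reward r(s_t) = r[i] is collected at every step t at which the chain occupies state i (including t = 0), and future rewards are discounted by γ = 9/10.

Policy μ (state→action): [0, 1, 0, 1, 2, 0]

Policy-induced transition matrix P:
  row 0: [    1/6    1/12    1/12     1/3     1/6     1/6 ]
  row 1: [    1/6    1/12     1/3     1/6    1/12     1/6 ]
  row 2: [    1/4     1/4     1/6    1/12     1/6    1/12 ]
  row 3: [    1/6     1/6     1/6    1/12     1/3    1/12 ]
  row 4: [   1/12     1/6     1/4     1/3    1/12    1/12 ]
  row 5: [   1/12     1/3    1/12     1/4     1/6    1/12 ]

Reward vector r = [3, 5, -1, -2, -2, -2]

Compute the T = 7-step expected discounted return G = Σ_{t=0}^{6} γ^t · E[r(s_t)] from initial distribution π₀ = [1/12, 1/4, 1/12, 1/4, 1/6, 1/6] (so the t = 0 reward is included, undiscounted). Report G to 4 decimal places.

G = 1.0387

t=0: π = [0.0833, 0.2500, 0.0833, 0.2500, 0.1667, 0.1667], E[r] = 0.2500, γ^t·E[r] = 0.250000, running G = 0.250000
t=1: π = [0.1458, 0.1736, 0.2014, 0.1944, 0.1736, 0.1111], E[r] = 0.1458, γ^t·E[r] = 0.131250, running G = 0.381250
t=2: π = [0.1597, 0.1753, 0.1887, 0.1962, 0.1701, 0.1100], E[r] = 0.2147, γ^t·E[r] = 0.173906, running G = 0.555156
t=3: π = [0.1590, 0.1728, 0.1876, 0.1987, 0.1706, 0.1113], E[r] = 0.1924, γ^t·E[r] = 0.140238, running G = 0.695395
t=4: π = [0.1588, 0.1732, 0.1872, 0.1987, 0.1712, 0.1110], E[r] = 0.1935, γ^t·E[r] = 0.126987, running G = 0.822382
t=5: π = [0.1587, 0.1731, 0.1873, 0.1988, 0.1711, 0.1110], E[r] = 0.1927, γ^t·E[r] = 0.113796, running G = 0.936178
t=6: π = [0.1588, 0.1731, 0.1873, 0.1987, 0.1711, 0.1110], E[r] = 0.1930, γ^t·E[r] = 0.102566, running G = 1.038744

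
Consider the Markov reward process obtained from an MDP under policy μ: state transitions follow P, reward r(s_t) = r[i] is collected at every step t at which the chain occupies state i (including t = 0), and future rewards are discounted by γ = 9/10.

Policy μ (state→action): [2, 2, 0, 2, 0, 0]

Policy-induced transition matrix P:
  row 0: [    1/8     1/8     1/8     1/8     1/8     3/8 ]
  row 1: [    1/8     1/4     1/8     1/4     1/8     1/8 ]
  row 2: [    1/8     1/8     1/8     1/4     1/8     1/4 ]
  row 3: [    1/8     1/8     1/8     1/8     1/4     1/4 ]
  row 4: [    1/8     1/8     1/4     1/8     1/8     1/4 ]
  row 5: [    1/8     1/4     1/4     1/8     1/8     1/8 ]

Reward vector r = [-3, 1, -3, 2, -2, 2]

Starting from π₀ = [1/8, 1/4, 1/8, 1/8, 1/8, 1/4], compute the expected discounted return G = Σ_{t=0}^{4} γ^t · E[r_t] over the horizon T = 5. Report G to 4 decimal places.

G = -0.7187

t=0: π = [0.1250, 0.2500, 0.1250, 0.1250, 0.1250, 0.2500], E[r] = 0.0000, γ^t·E[r] = 0.000000, running G = 0.000000
t=1: π = [0.1250, 0.1875, 0.1719, 0.1719, 0.1406, 0.2031], E[r] = -0.2344, γ^t·E[r] = -0.210938, running G = -0.210938
t=2: π = [0.1250, 0.1738, 0.1680, 0.1699, 0.1465, 0.2168], E[r] = -0.2246, γ^t·E[r] = -0.181934, running G = -0.392871
t=3: π = [0.1250, 0.1738, 0.1704, 0.1677, 0.1462, 0.2168], E[r] = -0.2358, γ^t·E[r] = -0.171927, running G = -0.564798
t=4: π = [0.1250, 0.1738, 0.1704, 0.1680, 0.1460, 0.2168], E[r] = -0.2346, γ^t·E[r] = -0.153914, running G = -0.718712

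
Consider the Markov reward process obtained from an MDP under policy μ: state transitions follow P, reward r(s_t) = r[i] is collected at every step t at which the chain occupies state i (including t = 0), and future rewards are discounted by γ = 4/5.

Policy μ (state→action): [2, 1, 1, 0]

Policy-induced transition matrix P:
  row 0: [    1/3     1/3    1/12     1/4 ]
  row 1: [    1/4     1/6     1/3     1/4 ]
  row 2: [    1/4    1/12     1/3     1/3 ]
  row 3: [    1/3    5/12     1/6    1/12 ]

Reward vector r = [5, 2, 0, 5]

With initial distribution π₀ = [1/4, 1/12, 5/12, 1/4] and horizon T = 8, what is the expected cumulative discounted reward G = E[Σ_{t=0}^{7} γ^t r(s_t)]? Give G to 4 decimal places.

t=0: π = [0.2500, 0.0833, 0.4167, 0.2500], E[r] = 2.6667, γ^t·E[r] = 2.666667, running G = 2.666667
t=1: π = [0.2917, 0.2361, 0.2292, 0.2431], E[r] = 3.1458, γ^t·E[r] = 2.516667, running G = 5.183333
t=2: π = [0.2946, 0.2569, 0.2199, 0.2286], E[r] = 3.1296, γ^t·E[r] = 2.002963, running G = 7.186296
t=3: π = [0.2936, 0.2546, 0.2216, 0.2302], E[r] = 3.1283, γ^t·E[r] = 1.601679, running G = 8.787975
t=4: π = [0.2937, 0.2547, 0.2216, 0.2301], E[r] = 3.1281, γ^t·E[r] = 1.281276, running G = 10.069251
t=5: π = [0.2936, 0.2547, 0.2216, 0.2301], E[r] = 3.1281, γ^t·E[r] = 1.025028, running G = 11.094279
t=6: π = [0.2936, 0.2547, 0.2216, 0.2301], E[r] = 3.1281, γ^t·E[r] = 0.820022, running G = 11.914301
t=7: π = [0.2936, 0.2547, 0.2216, 0.2301], E[r] = 3.1281, γ^t·E[r] = 0.656018, running G = 12.570319

G = 12.5703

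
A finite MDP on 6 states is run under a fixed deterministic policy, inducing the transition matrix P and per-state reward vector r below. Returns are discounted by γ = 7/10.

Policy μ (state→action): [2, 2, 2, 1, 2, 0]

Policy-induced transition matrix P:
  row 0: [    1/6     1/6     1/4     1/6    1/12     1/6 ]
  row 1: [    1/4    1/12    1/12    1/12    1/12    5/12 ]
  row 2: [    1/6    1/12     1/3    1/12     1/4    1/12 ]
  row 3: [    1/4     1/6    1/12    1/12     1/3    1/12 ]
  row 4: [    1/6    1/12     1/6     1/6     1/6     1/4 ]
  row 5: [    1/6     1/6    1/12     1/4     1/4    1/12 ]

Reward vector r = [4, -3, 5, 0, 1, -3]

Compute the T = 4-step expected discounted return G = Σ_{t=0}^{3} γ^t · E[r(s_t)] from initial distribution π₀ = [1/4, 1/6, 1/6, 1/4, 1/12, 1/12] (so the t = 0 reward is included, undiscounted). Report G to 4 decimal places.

t=0: π = [0.2500, 0.1667, 0.1667, 0.2500, 0.0833, 0.0833], E[r] = 1.1667, γ^t·E[r] = 1.166667, running G = 1.166667
t=1: π = [0.2014, 0.1319, 0.1736, 0.1250, 0.1944, 0.1736], E[r] = 0.9514, γ^t·E[r] = 0.665972, running G = 1.832639
t=2: π = [0.1881, 0.1250, 0.1765, 0.1453, 0.1887, 0.1765], E[r] = 0.9190, γ^t·E[r] = 0.450301, running G = 2.282940
t=3: π = [0.1892, 0.1258, 0.1745, 0.1441, 0.1942, 0.1721], E[r] = 0.9298, γ^t·E[r] = 0.318916, running G = 2.601856

G = 2.6019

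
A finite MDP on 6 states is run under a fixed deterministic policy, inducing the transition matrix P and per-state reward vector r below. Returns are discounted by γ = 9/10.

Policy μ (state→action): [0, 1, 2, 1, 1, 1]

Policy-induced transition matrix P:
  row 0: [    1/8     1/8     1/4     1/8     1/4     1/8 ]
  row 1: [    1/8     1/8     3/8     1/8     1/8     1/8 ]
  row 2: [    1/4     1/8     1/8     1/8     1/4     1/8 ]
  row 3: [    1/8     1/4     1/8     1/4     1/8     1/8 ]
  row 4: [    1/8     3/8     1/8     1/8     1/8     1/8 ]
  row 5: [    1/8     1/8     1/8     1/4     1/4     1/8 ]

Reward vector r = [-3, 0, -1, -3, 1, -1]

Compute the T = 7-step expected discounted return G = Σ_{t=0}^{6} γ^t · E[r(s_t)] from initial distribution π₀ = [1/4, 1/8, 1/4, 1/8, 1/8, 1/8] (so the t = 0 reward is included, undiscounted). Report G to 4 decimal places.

G = -5.8342

t=0: π = [0.2500, 0.1250, 0.2500, 0.1250, 0.1250, 0.1250], E[r] = -1.3750, γ^t·E[r] = -1.375000, running G = -1.375000
t=1: π = [0.1563, 0.1719, 0.1875, 0.1563, 0.2031, 0.1250], E[r] = -1.0469, γ^t·E[r] = -0.942188, running G = -2.317188
t=2: π = [0.1484, 0.1953, 0.1875, 0.1602, 0.1836, 0.1250], E[r] = -1.0547, γ^t·E[r] = -0.854297, running G = -3.171484
t=3: π = [0.1484, 0.1909, 0.1924, 0.1606, 0.1826, 0.1250], E[r] = -1.0620, γ^t·E[r] = -0.774207, running G = -3.945691
t=4: π = [0.1490, 0.1907, 0.1913, 0.1607, 0.1832, 0.1250], E[r] = -1.0623, γ^t·E[r] = -0.696986, running G = -4.642677
t=5: π = [0.1489, 0.1909, 0.1913, 0.1607, 0.1832, 0.1250], E[r] = -1.0620, γ^t·E[r] = -0.627112, running G = -5.269789
t=6: π = [0.1489, 0.1909, 0.1913, 0.1607, 0.1832, 0.1250], E[r] = -1.0621, γ^t·E[r] = -0.564427, running G = -5.834216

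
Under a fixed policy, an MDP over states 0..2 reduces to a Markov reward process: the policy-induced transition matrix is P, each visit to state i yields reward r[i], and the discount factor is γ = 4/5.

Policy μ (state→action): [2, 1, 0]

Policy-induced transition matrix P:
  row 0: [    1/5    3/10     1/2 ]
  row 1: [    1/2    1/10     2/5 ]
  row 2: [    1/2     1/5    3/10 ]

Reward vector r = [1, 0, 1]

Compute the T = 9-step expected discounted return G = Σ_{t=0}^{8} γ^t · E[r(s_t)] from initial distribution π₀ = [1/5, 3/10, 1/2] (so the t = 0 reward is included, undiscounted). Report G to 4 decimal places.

t=0: π = [0.2000, 0.3000, 0.5000], E[r] = 0.7000, γ^t·E[r] = 0.700000, running G = 0.700000
t=1: π = [0.4400, 0.1900, 0.3700], E[r] = 0.8100, γ^t·E[r] = 0.648000, running G = 1.348000
t=2: π = [0.3680, 0.2250, 0.4070], E[r] = 0.7750, γ^t·E[r] = 0.496000, running G = 1.844000
t=3: π = [0.3896, 0.2143, 0.3961], E[r] = 0.7857, γ^t·E[r] = 0.402278, running G = 2.246278
t=4: π = [0.3831, 0.2175, 0.3994], E[r] = 0.7825, γ^t·E[r] = 0.320500, running G = 2.566778
t=5: π = [0.3851, 0.2166, 0.3984], E[r] = 0.7834, γ^t·E[r] = 0.256718, running G = 2.823496
t=6: π = [0.3845, 0.2169, 0.3987], E[r] = 0.7831, γ^t·E[r] = 0.205298, running G = 3.028794
t=7: π = [0.3847, 0.2168, 0.3986], E[r] = 0.7832, γ^t·E[r] = 0.164257, running G = 3.193051
t=8: π = [0.3846, 0.2168, 0.3986], E[r] = 0.7832, γ^t·E[r] = 0.131401, running G = 3.324452

G = 3.3245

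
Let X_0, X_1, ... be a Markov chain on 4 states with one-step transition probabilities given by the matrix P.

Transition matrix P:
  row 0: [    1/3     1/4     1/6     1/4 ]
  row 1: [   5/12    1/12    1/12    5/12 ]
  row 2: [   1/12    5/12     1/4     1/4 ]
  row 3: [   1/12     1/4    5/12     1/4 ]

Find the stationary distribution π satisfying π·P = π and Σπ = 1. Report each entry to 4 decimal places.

Balance equations π_j = Σ_i π_i·P[i][j]:
  π_0 = 1/3·π_0 + 5/12·π_1 + 1/12·π_2 + 1/12·π_3
  π_1 = 1/4·π_0 + 1/12·π_1 + 5/12·π_2 + 1/4·π_3
  π_2 = 1/6·π_0 + 1/12·π_1 + 1/4·π_2 + 5/12·π_3
  normalize: π_0 + π_1 + π_2 + π_3 = 1
Solving the linear system gives exactly π = [103/465, 77/310, 37/155, 271/930].

π = [0.2215, 0.2484, 0.2387, 0.2914]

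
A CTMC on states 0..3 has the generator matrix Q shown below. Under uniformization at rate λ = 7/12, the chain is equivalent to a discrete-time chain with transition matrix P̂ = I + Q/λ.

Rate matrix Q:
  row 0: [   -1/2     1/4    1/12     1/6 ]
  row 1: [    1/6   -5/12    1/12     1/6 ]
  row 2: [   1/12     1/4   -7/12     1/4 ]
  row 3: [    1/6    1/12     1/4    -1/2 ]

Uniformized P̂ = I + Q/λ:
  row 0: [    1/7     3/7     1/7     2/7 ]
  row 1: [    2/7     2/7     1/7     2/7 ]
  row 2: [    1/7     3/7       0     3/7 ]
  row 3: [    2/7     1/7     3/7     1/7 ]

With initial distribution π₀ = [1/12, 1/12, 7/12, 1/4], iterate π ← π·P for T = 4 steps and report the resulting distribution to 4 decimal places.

π = [0.2279, 0.3035, 0.1966, 0.2721]

t=0: π = [0.0833, 0.0833, 0.5833, 0.2500]
t=1: π = [0.1905, 0.3452, 0.1310, 0.3333]
t=2: π = [0.2398, 0.2840, 0.2194, 0.2568]
t=3: π = [0.2201, 0.3146, 0.1849, 0.2804]
t=4: π = [0.2279, 0.3035, 0.1966, 0.2721]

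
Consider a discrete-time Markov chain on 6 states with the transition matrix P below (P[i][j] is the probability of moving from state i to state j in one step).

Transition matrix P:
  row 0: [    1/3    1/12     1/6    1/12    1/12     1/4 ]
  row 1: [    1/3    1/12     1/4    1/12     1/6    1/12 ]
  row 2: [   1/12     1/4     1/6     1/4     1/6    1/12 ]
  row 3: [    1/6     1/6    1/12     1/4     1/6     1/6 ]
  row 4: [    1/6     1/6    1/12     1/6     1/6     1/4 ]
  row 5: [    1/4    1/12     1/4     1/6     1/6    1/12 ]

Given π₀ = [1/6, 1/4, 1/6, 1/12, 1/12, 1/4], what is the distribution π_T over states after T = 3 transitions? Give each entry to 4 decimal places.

π = [0.2273, 0.1364, 0.1660, 0.1636, 0.1481, 0.1586]

t=0: π = [0.1667, 0.2500, 0.1667, 0.0833, 0.0833, 0.2500]
t=1: π = [0.2431, 0.1250, 0.1944, 0.1528, 0.1528, 0.1319]
t=2: π = [0.2228, 0.1412, 0.1626, 0.1649, 0.1464, 0.1620]
t=3: π = [0.2273, 0.1364, 0.1660, 0.1636, 0.1481, 0.1586]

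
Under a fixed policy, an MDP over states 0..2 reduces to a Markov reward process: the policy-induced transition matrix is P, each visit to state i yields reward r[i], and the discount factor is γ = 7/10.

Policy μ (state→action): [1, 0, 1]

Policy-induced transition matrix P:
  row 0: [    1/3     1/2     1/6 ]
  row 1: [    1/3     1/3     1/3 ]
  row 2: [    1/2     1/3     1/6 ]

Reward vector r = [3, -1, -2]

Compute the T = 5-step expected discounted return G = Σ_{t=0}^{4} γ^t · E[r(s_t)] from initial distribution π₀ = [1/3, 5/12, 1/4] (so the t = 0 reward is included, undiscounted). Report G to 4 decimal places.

t=0: π = [0.3333, 0.4167, 0.2500], E[r] = 0.0833, γ^t·E[r] = 0.083333, running G = 0.083333
t=1: π = [0.3750, 0.3889, 0.2361], E[r] = 0.2639, γ^t·E[r] = 0.184722, running G = 0.268056
t=2: π = [0.3727, 0.3958, 0.2315], E[r] = 0.2593, γ^t·E[r] = 0.127037, running G = 0.395093
t=3: π = [0.3719, 0.3954, 0.2326], E[r] = 0.2550, γ^t·E[r] = 0.087470, running G = 0.482563
t=4: π = [0.3721, 0.3953, 0.2326], E[r] = 0.2559, γ^t·E[r] = 0.061430, running G = 0.543993

G = 0.5440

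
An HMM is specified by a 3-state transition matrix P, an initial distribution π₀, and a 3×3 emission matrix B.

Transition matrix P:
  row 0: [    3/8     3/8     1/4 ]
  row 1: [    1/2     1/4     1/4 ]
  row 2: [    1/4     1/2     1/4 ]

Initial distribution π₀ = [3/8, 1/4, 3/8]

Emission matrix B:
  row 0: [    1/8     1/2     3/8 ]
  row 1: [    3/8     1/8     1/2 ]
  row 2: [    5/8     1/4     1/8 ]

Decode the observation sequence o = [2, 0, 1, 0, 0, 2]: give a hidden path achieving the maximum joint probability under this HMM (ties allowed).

t=0: δ = [1.406e-01, 1.250e-01, 4.688e-02]  (obs o_0=2)
t=1: δ = [7.812e-03, 1.978e-02, 2.197e-02]  ψ = [1, 0, 0]  (obs o_1=0)
t=2: δ = [4.944e-03, 1.373e-03, 1.373e-03]  ψ = [1, 2, 2]  (obs o_2=1)
t=3: δ = [2.317e-04, 6.952e-04, 7.725e-04]  ψ = [0, 0, 0]  (obs o_3=0)
t=4: δ = [4.345e-05, 1.448e-04, 1.207e-04]  ψ = [1, 2, 2]  (obs o_4=0)
t=5: δ = [2.716e-05, 3.017e-05, 4.526e-06]  ψ = [1, 2, 1]  (obs o_5=2)
backtrack: best end state = 1; path = [0, 1, 0, 2, 2, 1]

path = [0, 1, 0, 2, 2, 1]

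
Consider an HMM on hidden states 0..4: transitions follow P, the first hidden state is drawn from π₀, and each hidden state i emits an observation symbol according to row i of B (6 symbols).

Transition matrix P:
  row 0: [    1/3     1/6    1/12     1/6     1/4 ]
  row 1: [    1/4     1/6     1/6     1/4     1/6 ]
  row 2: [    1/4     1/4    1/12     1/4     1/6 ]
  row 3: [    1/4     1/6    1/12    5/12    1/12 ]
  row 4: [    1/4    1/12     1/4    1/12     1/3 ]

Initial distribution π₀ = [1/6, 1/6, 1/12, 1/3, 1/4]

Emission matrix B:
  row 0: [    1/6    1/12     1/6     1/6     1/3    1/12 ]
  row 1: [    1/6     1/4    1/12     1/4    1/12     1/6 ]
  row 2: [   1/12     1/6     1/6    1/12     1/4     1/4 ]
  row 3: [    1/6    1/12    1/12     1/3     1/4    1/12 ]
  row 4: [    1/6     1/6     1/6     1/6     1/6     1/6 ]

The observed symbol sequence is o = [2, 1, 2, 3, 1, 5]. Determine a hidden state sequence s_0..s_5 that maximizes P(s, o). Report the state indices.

t=0: δ = [2.778e-02, 1.389e-02, 1.389e-02, 2.778e-02, 4.167e-02]  (obs o_0=2)
t=1: δ = [8.681e-04, 1.157e-03, 1.736e-03, 9.645e-04, 2.315e-03]  ψ = [4, 0, 4, 3, 4]  (obs o_1=1)
t=2: δ = [9.645e-05, 3.617e-05, 9.645e-05, 3.617e-05, 1.286e-04]  ψ = [4, 2, 4, 2, 4]  (obs o_2=2)
t=3: δ = [5.358e-06, 6.028e-06, 2.679e-06, 8.038e-06, 7.144e-06]  ψ = [0, 2, 4, 2, 4]  (obs o_3=3)
t=4: δ = [1.674e-07, 3.349e-07, 2.977e-07, 2.791e-07, 3.969e-07]  ψ = [3, 3, 4, 3, 4]  (obs o_4=1)
t=5: δ = [8.269e-09, 1.240e-08, 2.481e-08, 9.690e-09, 2.205e-08]  ψ = [4, 2, 4, 3, 4]  (obs o_5=5)
backtrack: best end state = 2; path = [4, 4, 4, 4, 4, 2]

path = [4, 4, 4, 4, 4, 2]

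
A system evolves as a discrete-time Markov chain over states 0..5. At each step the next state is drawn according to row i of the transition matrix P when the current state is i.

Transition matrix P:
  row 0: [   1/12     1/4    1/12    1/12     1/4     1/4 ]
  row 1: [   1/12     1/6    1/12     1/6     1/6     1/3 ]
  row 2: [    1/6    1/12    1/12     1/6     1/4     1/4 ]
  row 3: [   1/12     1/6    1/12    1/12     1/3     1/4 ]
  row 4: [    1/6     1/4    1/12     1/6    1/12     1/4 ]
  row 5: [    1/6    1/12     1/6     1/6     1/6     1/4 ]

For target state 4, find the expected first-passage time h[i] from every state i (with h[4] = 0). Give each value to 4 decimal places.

h = [4.4446, 4.7770, 4.3560, 4.0465, 0.0000, 4.7190]

First-step conditioning: h[4] = 0; for i ≠ 4, h[i] = 1 + Σ_k P[i][k]·h[k].
  h[0] = 1 + 1/12·h[0] + 1/4·h[1] + 1/12·h[2] + 1/12·h[3] + 1/4·h[5]
  h[1] = 1 + 1/12·h[0] + 1/6·h[1] + 1/12·h[2] + 1/6·h[3] + 1/3·h[5]
  h[2] = 1 + 1/6·h[0] + 1/12·h[1] + 1/12·h[2] + 1/6·h[3] + 1/4·h[5]
  h[3] = 1 + 1/12·h[0] + 1/6·h[1] + 1/12·h[2] + 1/12·h[3] + 1/4·h[5]
  h[5] = 1 + 1/6·h[0] + 1/12·h[1] + 1/6·h[2] + 1/6·h[3] + 1/4·h[5]
Solving the 5×5 linear system over states ≠ 4 gives exactly h = [91732/20639, 98592/20639, 89904/20639, 83516/20639, 0, 97396/20639] (h[4] = 0 is the target).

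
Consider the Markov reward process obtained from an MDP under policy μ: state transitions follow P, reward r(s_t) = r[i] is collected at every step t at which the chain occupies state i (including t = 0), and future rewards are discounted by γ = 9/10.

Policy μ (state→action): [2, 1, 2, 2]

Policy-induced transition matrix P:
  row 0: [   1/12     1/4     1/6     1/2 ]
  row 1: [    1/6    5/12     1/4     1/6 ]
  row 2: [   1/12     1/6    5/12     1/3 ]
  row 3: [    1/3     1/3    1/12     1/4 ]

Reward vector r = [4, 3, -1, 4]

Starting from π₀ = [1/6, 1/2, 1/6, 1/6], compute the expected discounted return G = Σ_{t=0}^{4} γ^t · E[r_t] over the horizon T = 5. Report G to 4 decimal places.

t=0: π = [0.1667, 0.5000, 0.1667, 0.1667], E[r] = 2.6667, γ^t·E[r] = 2.666667, running G = 2.666667
t=1: π = [0.1667, 0.3333, 0.2361, 0.2639], E[r] = 2.4861, γ^t·E[r] = 2.237500, running G = 4.904167
t=2: π = [0.1771, 0.3079, 0.2315, 0.2836], E[r] = 2.5347, γ^t·E[r] = 2.053125, running G = 6.957292
t=3: π = [0.1799, 0.3057, 0.2266, 0.2879], E[r] = 2.5615, γ^t·E[r] = 1.867359, running G = 8.824651
t=4: π = [0.1808, 0.3061, 0.2248, 0.2884], E[r] = 2.5700, γ^t·E[r] = 1.686187, running G = 10.510838

G = 10.5108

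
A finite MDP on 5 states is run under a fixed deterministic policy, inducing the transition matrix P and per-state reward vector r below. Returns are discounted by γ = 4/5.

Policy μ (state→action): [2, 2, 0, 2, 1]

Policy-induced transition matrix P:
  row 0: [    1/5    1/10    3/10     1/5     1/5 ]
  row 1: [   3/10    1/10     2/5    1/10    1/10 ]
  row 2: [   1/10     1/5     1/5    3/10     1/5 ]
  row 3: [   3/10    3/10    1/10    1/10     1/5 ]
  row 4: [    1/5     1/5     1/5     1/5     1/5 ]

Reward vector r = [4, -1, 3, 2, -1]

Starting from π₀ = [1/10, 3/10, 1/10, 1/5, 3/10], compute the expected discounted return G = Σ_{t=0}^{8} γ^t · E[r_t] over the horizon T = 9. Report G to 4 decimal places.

G = 5.8437

t=0: π = [0.1000, 0.3000, 0.1000, 0.2000, 0.3000], E[r] = 0.5000, γ^t·E[r] = 0.500000, running G = 0.500000
t=1: π = [0.2400, 0.1800, 0.2500, 0.1600, 0.1700], E[r] = 1.6800, γ^t·E[r] = 1.344000, running G = 1.844000
t=2: π = [0.2090, 0.1740, 0.2440, 0.1910, 0.1820], E[r] = 1.5940, γ^t·E[r] = 1.020160, running G = 2.864160
t=3: π = [0.2121, 0.1808, 0.2366, 0.1879, 0.1826], E[r] = 1.5706, γ^t·E[r] = 0.804147, running G = 3.668307
t=4: π = [0.2132, 0.1795, 0.2386, 0.1868, 0.1819], E[r] = 1.5807, γ^t·E[r] = 0.647471, running G = 4.315778
t=5: π = [0.2128, 0.1794, 0.2385, 0.1872, 0.1821], E[r] = 1.5797, γ^t·E[r] = 0.517639, running G = 4.833418
t=6: π = [0.2128, 0.1795, 0.2384, 0.1872, 0.1821], E[r] = 1.5794, γ^t·E[r] = 0.414020, running G = 5.247438
t=7: π = [0.2128, 0.1795, 0.2385, 0.1872, 0.1820], E[r] = 1.5795, γ^t·E[r] = 0.331246, running G = 5.578684
t=8: π = [0.2128, 0.1795, 0.2385, 0.1872, 0.1821], E[r] = 1.5795, γ^t·E[r] = 0.264995, running G = 5.843678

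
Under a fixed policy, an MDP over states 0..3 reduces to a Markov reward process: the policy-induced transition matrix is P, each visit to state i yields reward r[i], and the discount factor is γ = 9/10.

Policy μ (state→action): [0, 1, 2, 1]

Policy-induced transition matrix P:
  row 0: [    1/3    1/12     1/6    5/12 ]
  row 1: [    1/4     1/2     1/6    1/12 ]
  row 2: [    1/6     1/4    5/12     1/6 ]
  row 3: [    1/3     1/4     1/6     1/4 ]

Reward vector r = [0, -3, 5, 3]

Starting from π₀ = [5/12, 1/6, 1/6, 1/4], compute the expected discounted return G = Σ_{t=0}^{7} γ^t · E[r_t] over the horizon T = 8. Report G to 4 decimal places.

G = 5.9997

t=0: π = [0.4167, 0.1667, 0.1667, 0.2500], E[r] = 1.0833, γ^t·E[r] = 1.083333, running G = 1.083333
t=1: π = [0.2917, 0.2222, 0.2083, 0.2778], E[r] = 1.2083, γ^t·E[r] = 1.087500, running G = 2.170833
t=2: π = [0.2801, 0.2569, 0.2188, 0.2442], E[r] = 1.0556, γ^t·E[r] = 0.855000, running G = 3.025833
t=3: π = [0.2755, 0.2676, 0.2214, 0.2356], E[r] = 1.0110, γ^t·E[r] = 0.737016, running G = 3.762849
t=4: π = [0.2741, 0.2710, 0.2220, 0.2329], E[r] = 0.9957, γ^t·E[r] = 0.653284, running G = 4.416133
t=5: π = [0.2738, 0.2721, 0.2222, 0.2320], E[r] = 0.9908, γ^t·E[r] = 0.585034, running G = 5.001167
t=6: π = [0.2736, 0.2724, 0.2222, 0.2318], E[r] = 0.9892, γ^t·E[r] = 0.525694, running G = 5.526861
t=7: π = [0.2736, 0.2725, 0.2222, 0.2317], E[r] = 0.9887, γ^t·E[r] = 0.472888, running G = 5.999749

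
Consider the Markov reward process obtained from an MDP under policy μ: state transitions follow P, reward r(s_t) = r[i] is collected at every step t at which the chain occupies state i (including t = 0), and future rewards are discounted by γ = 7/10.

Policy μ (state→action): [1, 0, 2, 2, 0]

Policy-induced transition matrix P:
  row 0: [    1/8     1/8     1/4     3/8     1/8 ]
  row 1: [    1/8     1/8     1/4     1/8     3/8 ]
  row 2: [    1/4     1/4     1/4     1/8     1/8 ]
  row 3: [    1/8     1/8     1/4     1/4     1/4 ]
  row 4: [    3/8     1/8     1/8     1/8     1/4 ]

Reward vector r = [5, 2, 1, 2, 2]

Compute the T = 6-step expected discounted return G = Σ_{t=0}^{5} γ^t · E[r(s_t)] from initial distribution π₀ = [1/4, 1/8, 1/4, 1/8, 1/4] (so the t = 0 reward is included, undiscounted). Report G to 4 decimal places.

G = 7.1755

t=0: π = [0.2500, 0.1250, 0.2500, 0.1250, 0.2500], E[r] = 2.5000, γ^t·E[r] = 2.500000, running G = 2.500000
t=1: π = [0.2188, 0.1563, 0.2188, 0.2031, 0.2031], E[r] = 2.4375, γ^t·E[r] = 1.706250, running G = 4.206250
t=2: π = [0.2031, 0.1523, 0.2246, 0.2051, 0.2148], E[r] = 2.3848, γ^t·E[r] = 1.168535, running G = 5.374785
t=3: π = [0.2068, 0.1531, 0.2231, 0.2014, 0.2156], E[r] = 2.3972, γ^t·E[r] = 0.822245, running G = 6.197031
t=4: π = [0.2068, 0.1529, 0.2231, 0.2019, 0.2154], E[r] = 2.3973, γ^t·E[r] = 0.575594, running G = 6.772624
t=5: π = [0.2067, 0.1529, 0.2231, 0.2019, 0.2154], E[r] = 2.3971, γ^t·E[r] = 0.402883, running G = 7.175507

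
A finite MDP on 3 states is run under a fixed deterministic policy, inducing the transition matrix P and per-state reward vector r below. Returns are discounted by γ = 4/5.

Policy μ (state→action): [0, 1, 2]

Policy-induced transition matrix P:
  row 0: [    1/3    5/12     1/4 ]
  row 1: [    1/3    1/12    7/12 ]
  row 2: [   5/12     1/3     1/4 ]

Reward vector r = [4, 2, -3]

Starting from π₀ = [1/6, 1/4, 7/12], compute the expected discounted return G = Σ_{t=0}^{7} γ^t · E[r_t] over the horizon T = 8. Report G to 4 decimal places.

t=0: π = [0.1667, 0.2500, 0.5833], E[r] = -0.5833, γ^t·E[r] = -0.583333, running G = -0.583333
t=1: π = [0.3819, 0.2847, 0.3333], E[r] = 1.0972, γ^t·E[r] = 0.877778, running G = 0.294444
t=2: π = [0.3611, 0.2940, 0.3449], E[r] = 0.9977, γ^t·E[r] = 0.638519, running G = 0.932963
t=3: π = [0.3621, 0.2899, 0.3480], E[r] = 0.9842, γ^t·E[r] = 0.503901, running G = 1.436864
t=4: π = [0.3623, 0.2910, 0.3466], E[r] = 0.9914, γ^t·E[r] = 0.406097, running G = 1.842961
t=5: π = [0.3622, 0.2908, 0.3470], E[r] = 0.9894, γ^t·E[r] = 0.324207, running G = 2.167168
t=6: π = [0.3623, 0.2908, 0.3469], E[r] = 0.9899, γ^t·E[r] = 0.259492, running G = 2.426660
t=7: π = [0.3622, 0.2908, 0.3469], E[r] = 0.9898, γ^t·E[r] = 0.207572, running G = 2.634231

G = 2.6342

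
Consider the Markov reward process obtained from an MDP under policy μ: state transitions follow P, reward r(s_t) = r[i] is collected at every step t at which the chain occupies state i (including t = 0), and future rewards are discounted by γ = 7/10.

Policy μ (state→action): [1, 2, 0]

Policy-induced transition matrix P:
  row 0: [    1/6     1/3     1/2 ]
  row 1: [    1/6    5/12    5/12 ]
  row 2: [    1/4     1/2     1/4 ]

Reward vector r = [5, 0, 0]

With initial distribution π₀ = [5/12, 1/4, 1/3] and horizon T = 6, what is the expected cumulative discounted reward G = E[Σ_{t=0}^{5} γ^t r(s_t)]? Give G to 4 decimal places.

t=0: π = [0.4167, 0.2500, 0.3333], E[r] = 2.0833, γ^t·E[r] = 2.083333, running G = 2.083333
t=1: π = [0.1944, 0.4097, 0.3958], E[r] = 0.9722, γ^t·E[r] = 0.680556, running G = 2.763889
t=2: π = [0.1997, 0.4334, 0.3669], E[r] = 0.9983, γ^t·E[r] = 0.489149, running G = 3.253038
t=3: π = [0.1972, 0.4306, 0.3722], E[r] = 0.9862, γ^t·E[r] = 0.338269, running G = 3.591307
t=4: π = [0.1977, 0.4312, 0.3711], E[r] = 0.9884, γ^t·E[r] = 0.237314, running G = 3.828622
t=5: π = [0.1976, 0.4311, 0.3713], E[r] = 0.9879, γ^t·E[r] = 0.166045, running G = 3.994666

G = 3.9947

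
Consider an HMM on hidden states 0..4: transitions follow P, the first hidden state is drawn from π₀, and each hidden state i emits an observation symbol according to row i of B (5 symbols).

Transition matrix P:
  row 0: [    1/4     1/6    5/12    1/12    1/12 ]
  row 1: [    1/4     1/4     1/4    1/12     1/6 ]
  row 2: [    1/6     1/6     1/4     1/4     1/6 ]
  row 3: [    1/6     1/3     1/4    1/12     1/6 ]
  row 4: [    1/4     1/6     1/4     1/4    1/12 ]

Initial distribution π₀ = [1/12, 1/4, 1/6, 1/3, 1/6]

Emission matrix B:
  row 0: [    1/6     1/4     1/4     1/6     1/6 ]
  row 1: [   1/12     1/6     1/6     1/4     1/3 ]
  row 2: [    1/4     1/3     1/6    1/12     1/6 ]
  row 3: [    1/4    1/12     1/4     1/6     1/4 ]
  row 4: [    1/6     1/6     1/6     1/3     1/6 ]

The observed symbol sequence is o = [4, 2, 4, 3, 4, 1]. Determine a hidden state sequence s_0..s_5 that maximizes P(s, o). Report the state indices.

t=0: δ = [1.389e-02, 8.333e-02, 2.778e-02, 8.333e-02, 2.778e-02]  (obs o_0=4)
t=1: δ = [5.208e-03, 4.630e-03, 3.472e-03, 1.736e-03, 2.315e-03]  ψ = [1, 3, 1, 1, 1]  (obs o_1=2)
t=2: δ = [2.170e-04, 3.858e-04, 3.617e-04, 2.170e-04, 1.286e-04]  ψ = [0, 1, 0, 2, 1]  (obs o_2=4)
t=3: δ = [1.608e-05, 2.411e-05, 8.038e-06, 1.507e-05, 2.143e-05]  ψ = [1, 1, 1, 2, 1]  (obs o_3=3)
t=4: δ = [1.005e-06, 2.009e-06, 1.116e-06, 1.340e-06, 6.698e-07]  ψ = [1, 1, 0, 4, 1]  (obs o_4=4)
t=5: δ = [1.256e-07, 8.372e-08, 1.674e-07, 2.326e-08, 5.582e-08]  ψ = [1, 1, 1, 2, 1]  (obs o_5=1)
backtrack: best end state = 2; path = [3, 1, 1, 1, 1, 2]

path = [3, 1, 1, 1, 1, 2]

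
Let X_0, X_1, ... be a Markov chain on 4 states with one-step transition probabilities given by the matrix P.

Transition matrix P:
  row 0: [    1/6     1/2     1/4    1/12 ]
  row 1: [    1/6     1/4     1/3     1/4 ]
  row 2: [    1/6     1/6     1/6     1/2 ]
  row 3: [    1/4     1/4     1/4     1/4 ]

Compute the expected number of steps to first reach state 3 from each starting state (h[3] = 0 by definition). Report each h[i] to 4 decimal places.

h = [4.0751, 3.4403, 2.7031, 0.0000]

First-step conditioning: h[3] = 0; for i ≠ 3, h[i] = 1 + Σ_k P[i][k]·h[k].
  h[0] = 1 + 1/6·h[0] + 1/2·h[1] + 1/4·h[2]
  h[1] = 1 + 1/6·h[0] + 1/4·h[1] + 1/3·h[2]
  h[2] = 1 + 1/6·h[0] + 1/6·h[1] + 1/6·h[2]
Solving the 3×3 linear system over states ≠ 3 gives exactly h = [1194/293, 1008/293, 792/293, 0] (h[3] = 0 is the target).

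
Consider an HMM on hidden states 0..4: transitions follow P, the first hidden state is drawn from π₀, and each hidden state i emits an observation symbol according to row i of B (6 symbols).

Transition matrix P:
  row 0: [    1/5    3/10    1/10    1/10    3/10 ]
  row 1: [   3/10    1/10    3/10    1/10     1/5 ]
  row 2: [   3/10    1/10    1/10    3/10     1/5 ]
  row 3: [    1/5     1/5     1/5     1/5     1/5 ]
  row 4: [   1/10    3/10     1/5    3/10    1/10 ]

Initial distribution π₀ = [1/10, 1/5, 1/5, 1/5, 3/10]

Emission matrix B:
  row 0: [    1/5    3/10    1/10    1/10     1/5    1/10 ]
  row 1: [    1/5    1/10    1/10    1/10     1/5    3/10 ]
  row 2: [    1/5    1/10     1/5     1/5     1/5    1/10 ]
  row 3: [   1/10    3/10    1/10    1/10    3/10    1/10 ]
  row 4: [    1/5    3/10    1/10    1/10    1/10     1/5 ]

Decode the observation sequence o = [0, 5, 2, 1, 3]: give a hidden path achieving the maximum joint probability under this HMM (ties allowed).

t=0: δ = [2.000e-02, 4.000e-02, 4.000e-02, 2.000e-02, 6.000e-02]  (obs o_0=0)
t=1: δ = [1.200e-03, 5.400e-03, 1.200e-03, 1.800e-03, 1.600e-03]  ψ = [1, 4, 1, 4, 1]  (obs o_1=5)
t=2: δ = [1.620e-04, 5.400e-05, 3.240e-04, 5.400e-05, 1.080e-04]  ψ = [1, 1, 1, 1, 1]  (obs o_2=2)
t=3: δ = [2.916e-05, 4.860e-06, 3.240e-06, 2.916e-05, 1.944e-05]  ψ = [2, 0, 2, 2, 2]  (obs o_3=1)
t=4: δ = [5.832e-07, 8.748e-07, 1.166e-06, 5.832e-07, 8.748e-07]  ψ = [0, 0, 3, 3, 0]  (obs o_4=3)
backtrack: best end state = 2; path = [4, 1, 2, 3, 2]

path = [4, 1, 2, 3, 2]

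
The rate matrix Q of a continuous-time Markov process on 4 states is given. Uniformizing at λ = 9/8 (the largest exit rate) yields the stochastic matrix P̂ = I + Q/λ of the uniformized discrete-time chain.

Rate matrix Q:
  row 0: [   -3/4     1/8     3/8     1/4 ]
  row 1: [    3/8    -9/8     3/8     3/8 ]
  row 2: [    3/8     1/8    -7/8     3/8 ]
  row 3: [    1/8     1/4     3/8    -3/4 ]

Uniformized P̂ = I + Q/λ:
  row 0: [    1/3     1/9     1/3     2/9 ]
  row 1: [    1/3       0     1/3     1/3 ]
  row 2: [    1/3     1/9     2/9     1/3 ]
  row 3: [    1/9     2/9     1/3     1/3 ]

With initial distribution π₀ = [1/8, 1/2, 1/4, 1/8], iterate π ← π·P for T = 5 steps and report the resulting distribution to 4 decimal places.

t=0: π = [0.1250, 0.5000, 0.2500, 0.1250]
t=1: π = [0.3056, 0.0694, 0.3056, 0.3194]
t=2: π = [0.2623, 0.1389, 0.2994, 0.2994]
t=3: π = [0.2668, 0.1289, 0.3001, 0.3042]
t=4: π = [0.2657, 0.1306, 0.3000, 0.3037]
t=5: π = [0.2658, 0.1303, 0.3000, 0.3038]

π = [0.2658, 0.1303, 0.3000, 0.3038]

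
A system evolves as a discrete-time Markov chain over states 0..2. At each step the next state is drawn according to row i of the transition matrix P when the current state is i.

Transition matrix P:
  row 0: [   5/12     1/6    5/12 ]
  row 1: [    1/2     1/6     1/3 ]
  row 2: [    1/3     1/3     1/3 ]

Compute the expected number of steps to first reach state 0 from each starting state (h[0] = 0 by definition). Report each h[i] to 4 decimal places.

First-step conditioning: h[0] = 0; for i ≠ 0, h[i] = 1 + Σ_k P[i][k]·h[k].
  h[1] = 1 + 1/6·h[1] + 1/3·h[2]
  h[2] = 1 + 1/3·h[1] + 1/3·h[2]
Solving the 2×2 linear system over states ≠ 0 gives exactly h = [0, 9/4, 21/8] (h[0] = 0 is the target).

h = [0.0000, 2.2500, 2.6250]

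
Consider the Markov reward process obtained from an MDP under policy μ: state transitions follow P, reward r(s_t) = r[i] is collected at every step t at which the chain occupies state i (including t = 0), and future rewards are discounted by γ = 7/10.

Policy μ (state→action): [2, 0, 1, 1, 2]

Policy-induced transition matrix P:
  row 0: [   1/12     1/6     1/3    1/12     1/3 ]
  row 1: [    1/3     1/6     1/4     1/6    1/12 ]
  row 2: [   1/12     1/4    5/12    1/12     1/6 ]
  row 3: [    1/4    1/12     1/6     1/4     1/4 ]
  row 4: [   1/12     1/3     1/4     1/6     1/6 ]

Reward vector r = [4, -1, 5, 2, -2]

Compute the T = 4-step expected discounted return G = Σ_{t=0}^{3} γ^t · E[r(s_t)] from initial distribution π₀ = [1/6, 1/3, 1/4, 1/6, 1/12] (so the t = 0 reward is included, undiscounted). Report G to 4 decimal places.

G = 4.6516

t=0: π = [0.1667, 0.3333, 0.2500, 0.1667, 0.0833], E[r] = 1.7500, γ^t·E[r] = 1.750000, running G = 1.750000
t=1: π = [0.1944, 0.1875, 0.2917, 0.1458, 0.1806], E[r] = 1.9792, γ^t·E[r] = 1.385417, running G = 3.135417
t=2: π = [0.1545, 0.2089, 0.3027, 0.1383, 0.1956], E[r] = 1.8079, γ^t·E[r] = 0.885856, running G = 4.021273
t=3: π = [0.1586, 0.2130, 0.3018, 0.1401, 0.1865], E[r] = 1.8376, γ^t·E[r] = 0.630289, running G = 4.651562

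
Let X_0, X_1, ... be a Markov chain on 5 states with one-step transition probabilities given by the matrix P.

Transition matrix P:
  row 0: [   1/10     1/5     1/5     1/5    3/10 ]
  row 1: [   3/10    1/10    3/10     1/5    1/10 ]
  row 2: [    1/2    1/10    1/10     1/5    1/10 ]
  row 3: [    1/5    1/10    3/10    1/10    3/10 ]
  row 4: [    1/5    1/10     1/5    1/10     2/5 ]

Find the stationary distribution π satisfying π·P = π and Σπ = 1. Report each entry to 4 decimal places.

Balance equations π_j = Σ_i π_i·P[i][j]:
  π_0 = 1/10·π_0 + 3/10·π_1 + 1/2·π_2 + 1/5·π_3 + 1/5·π_4
  π_1 = 1/5·π_0 + 1/10·π_1 + 1/10·π_2 + 1/10·π_3 + 1/10·π_4
  π_2 = 1/5·π_0 + 3/10·π_1 + 1/10·π_2 + 3/10·π_3 + 1/5·π_4
  π_3 = 1/5·π_0 + 1/5·π_1 + 1/5·π_2 + 1/10·π_3 + 1/10·π_4
  normalize: π_0 + π_1 + π_2 + π_3 + π_4 = 1
Solving the linear system gives exactly π = [1476/5909, 1477/11818, 2453/11818, 935/5909, 1533/5909].

π = [0.2498, 0.1250, 0.2076, 0.1582, 0.2594]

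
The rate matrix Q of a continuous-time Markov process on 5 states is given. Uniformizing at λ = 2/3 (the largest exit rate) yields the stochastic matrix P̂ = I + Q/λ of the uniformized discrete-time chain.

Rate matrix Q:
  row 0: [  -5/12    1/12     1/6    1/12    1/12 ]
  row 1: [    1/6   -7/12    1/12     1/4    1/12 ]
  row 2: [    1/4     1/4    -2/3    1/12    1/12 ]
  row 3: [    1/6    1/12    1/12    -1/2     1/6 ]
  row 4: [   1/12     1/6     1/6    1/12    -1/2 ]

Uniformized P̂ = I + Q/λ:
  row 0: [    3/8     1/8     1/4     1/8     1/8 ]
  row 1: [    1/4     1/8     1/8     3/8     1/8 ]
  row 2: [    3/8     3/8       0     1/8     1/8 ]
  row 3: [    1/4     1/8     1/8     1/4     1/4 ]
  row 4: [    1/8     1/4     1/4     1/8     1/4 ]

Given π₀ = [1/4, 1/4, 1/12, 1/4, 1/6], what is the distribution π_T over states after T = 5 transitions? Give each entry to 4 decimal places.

π = [0.2844, 0.1868, 0.1617, 0.1963, 0.1709]

t=0: π = [0.2500, 0.2500, 0.0833, 0.2500, 0.1667]
t=1: π = [0.2708, 0.1667, 0.1667, 0.2188, 0.1771]
t=2: π = [0.2826, 0.1888, 0.1602, 0.1940, 0.1745]
t=3: π = [0.2835, 0.1868, 0.1621, 0.1965, 0.1711]
t=4: π = [0.2843, 0.1869, 0.1616, 0.1963, 0.1709]
t=5: π = [0.2844, 0.1868, 0.1617, 0.1963, 0.1709]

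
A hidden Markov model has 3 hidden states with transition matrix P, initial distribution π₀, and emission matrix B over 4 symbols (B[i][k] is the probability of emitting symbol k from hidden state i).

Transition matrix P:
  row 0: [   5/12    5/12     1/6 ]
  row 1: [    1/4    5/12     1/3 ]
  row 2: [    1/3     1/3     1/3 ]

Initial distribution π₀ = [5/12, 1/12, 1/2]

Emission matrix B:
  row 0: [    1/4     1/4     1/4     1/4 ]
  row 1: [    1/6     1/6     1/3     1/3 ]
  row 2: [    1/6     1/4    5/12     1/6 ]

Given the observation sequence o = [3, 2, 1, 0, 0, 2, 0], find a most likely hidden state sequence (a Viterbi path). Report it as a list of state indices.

path = [0, 0, 0, 0, 0, 0, 0]

t=0: δ = [1.042e-01, 2.778e-02, 8.333e-02]  (obs o_0=3)
t=1: δ = [1.085e-02, 1.447e-02, 1.157e-02]  ψ = [0, 0, 2]  (obs o_1=2)
t=2: δ = [1.130e-03, 1.005e-03, 1.206e-03]  ψ = [0, 1, 1]  (obs o_2=1)
t=3: δ = [1.177e-04, 7.849e-05, 6.698e-05]  ψ = [0, 0, 2]  (obs o_3=0)
t=4: δ = [1.226e-05, 8.176e-06, 4.361e-06]  ψ = [0, 0, 1]  (obs o_4=0)
t=5: δ = [1.278e-06, 1.703e-06, 1.136e-06]  ψ = [0, 0, 1]  (obs o_5=2)
t=6: δ = [1.331e-07, 1.183e-07, 9.463e-08]  ψ = [0, 1, 1]  (obs o_6=0)
backtrack: best end state = 0; path = [0, 0, 0, 0, 0, 0, 0]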